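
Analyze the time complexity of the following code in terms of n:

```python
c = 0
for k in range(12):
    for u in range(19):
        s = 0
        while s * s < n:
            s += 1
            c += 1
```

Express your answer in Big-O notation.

Each loop level contributes: 1 × 1 × √n. Multiplying the contributions gives O(√n).

Answer: O(√n)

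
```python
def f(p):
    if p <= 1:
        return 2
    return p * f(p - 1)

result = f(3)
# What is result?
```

f(3) = 3 * 2 * 2 = 12

Answer: 12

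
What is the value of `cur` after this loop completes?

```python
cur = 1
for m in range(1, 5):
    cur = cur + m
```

Start at 1, add 1 through 4
`cur` takes the values: 1 → 2 → 4 → 7 → 11

Answer: 11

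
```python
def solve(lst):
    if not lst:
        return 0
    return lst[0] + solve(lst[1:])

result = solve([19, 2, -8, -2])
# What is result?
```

19 + 2 + (-8) + (-2) + 0 = 11

Answer: 11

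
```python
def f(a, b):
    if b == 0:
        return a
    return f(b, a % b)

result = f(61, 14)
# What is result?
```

f(61, 14) -> f(14, 5) -> f(5, 4) -> f(4, 1) -> f(1, 0) -> 1

Answer: 1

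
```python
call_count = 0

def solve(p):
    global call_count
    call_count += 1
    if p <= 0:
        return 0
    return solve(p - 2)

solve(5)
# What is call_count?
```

Linear recursion stepping by 2: 4 calls from p=5 down to ≤0.

Answer: 4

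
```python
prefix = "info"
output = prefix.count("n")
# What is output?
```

Trace:
`prefix = "info"` → prefix = 'info'
`output = prefix.count("n")` → output = 1
So output = 1

Answer: 1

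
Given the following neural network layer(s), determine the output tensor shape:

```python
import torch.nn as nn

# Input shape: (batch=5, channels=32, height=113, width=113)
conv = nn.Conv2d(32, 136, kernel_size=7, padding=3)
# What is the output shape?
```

Input: (5, 32, 113, 113) -> Output: (5, 136, 113, 113)

Answer: (5, 136, 113, 113)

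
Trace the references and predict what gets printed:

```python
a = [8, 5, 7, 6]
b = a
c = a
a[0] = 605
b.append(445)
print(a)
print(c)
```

Key concept: multiple aliases.
Step by step:
`a = [8, 5, 7, 6]` → a = [8, 5, 7, 6]
`b = a` → b = [8, 5, 7, 6] (same object as a)
`c = a` → c = [8, 5, 7, 6] (same object as a, b)
`a[0] = 605` → a = [605, 5, 7, 6] (same object as b, c); b = [605, 5, 7, 6] (same object as a, c); c = [605, 5, 7, 6] (same object as a, b)
`b.append(445)` → a = [605, 5, 7, 6, 445] (same object as b, c); b = [605, 5, 7, 6, 445] (same object as a, c); c = [605, 5, 7, 6, 445] (same object as a, b)
`print(a)` → prints [605, 5, 7, 6, 445]
`print(c)` → prints [605, 5, 7, 6, 445]

Answer:
[605, 5, 7, 6, 445]
[605, 5, 7, 6, 445]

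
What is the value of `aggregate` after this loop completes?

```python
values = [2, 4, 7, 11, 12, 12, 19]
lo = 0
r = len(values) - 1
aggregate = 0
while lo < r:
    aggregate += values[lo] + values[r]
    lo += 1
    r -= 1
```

Sum of pairs from ends
`aggregate` takes the values: 0 → 21 → 37 → 56

Answer: 56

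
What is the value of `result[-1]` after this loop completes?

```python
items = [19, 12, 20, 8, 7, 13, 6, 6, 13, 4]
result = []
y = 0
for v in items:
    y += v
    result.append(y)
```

Cumulative sum ends at 108
`result` takes the values: [] → [19] → [19, 31] → [19, 31, 51] → [19, 31, 51, 59] → [19, 31, 51, 59, 66] → [19, 31, 51, 59, 66, 79] → [19, 31, 51, 59, 66, 79, 85] → [19, 31, 51, 59, 66, 79, 85, 91] → [19, 31, 51, 59, 66, 79, 85, 91, 104] → [19, 31, 51, 59, 66, 79, 85, 91, 104, 108]
So `result[-1]` = 108

Answer: 108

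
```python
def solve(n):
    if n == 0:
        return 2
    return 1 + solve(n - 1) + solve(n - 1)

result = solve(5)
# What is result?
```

solve(n) = 1 + 2·solve(n-1), solve(0)=2. Closed form: (2+1)·2^5 - 1 = 95.

Answer: 95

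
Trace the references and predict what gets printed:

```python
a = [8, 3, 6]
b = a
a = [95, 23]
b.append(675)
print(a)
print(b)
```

Key concept: rebinding vs mutation: a is rebound to a new list, b still points at the original.
Step by step:
`a = [8, 3, 6]` → a = [8, 3, 6]
`b = a` → b = [8, 3, 6] (same object as a)
`a = [95, 23]` → a = [95, 23]
`b.append(675)` → b = [8, 3, 6, 675]
`print(a)` → prints [95, 23]
`print(b)` → prints [8, 3, 6, 675]

Answer:
[95, 23]
[8, 3, 6, 675]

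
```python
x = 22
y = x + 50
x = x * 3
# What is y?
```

Trace:
`x = 22` → x = 22
`y = x + 50` → y = 72
`x = x * 3` → x = 66
So y = 72

Answer: 72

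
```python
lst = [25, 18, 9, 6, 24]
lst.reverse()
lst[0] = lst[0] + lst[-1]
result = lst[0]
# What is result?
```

Trace:
`lst = [25, 18, 9, 6, 24]` → lst = [25, 18, 9, 6, 24]
`lst.reverse()` → lst = [24, 6, 9, 18, 25]
`lst[0] = lst[0] + lst[-1]` → lst = [49, 6, 9, 18, 25]
`result = lst[0]` → result = 49
So result = 49

Answer: 49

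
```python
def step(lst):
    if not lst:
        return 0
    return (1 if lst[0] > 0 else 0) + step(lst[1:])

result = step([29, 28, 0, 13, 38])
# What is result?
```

Count of positive elements in [29, 28, 0, 13, 38] = 4

Answer: 4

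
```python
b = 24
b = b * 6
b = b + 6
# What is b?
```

Trace:
`b = 24` → b = 24
`b = b * 6` → b = 144
`b = b + 6` → b = 150
So b = 150

Answer: 150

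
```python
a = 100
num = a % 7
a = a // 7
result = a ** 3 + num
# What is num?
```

Trace:
`a = 100` → a = 100
`num = a % 7` → num = 2
`a = a // 7` → a = 14
`result = a ** 3 + num` → result = 2746
So num = 2

Answer: 2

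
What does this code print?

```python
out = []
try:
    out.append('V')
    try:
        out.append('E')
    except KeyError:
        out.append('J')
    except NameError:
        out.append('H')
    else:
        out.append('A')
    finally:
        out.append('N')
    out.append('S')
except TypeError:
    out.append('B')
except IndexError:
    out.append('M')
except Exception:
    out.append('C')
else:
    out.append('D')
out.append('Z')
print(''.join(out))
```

Execution trace: 'V' (try body) → 'E' (inner try body, no exception) → 'A' (inner else) → 'N' (inner finally) → 'S' (try body, no exception) → 'D' (else) → 'Z' (after the try/except). Output: VEANSDZ

Answer: VEANSDZ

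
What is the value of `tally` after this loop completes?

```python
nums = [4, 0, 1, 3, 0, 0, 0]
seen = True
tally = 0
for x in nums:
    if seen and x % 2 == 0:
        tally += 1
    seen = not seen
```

Count even values at even positions
`tally` takes the values: 0 → 1 → 2 → 3

Answer: 3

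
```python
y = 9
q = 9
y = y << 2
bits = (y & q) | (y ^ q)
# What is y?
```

Trace:
`y = 9` → y = 9
`q = 9` → q = 9
`y = y << 2` → y = 36
`bits = (y & q) | (y ^ q)` → bits = 45
So y = 36

Answer: 36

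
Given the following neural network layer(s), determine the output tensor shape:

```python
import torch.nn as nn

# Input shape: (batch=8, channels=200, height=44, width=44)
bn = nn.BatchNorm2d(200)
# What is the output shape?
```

Input: (8, 200, 44, 44) -> Output: (8, 200, 44, 44)

Answer: (8, 200, 44, 44)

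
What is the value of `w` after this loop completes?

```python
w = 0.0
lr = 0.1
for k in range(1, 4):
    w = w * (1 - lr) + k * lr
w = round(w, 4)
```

Moving average with lr=0.1
`w` takes the values: 0.0 → 0.1 → 0.29 → 0.561

Answer: 0.561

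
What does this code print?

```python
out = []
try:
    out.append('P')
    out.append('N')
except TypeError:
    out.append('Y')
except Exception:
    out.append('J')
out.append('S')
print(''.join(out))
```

Execution trace: 'P' (try body) → 'N' (try body, no exception) → 'S' (after the try/except). Output: PNS

Answer: PNS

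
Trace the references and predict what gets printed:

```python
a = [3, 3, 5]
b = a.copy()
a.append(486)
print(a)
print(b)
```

Key concept: list.copy() creates independent copy.
Step by step:
`a = [3, 3, 5]` → a = [3, 3, 5]
`b = a.copy()` → b = [3, 3, 5]
`a.append(486)` → a = [3, 3, 5, 486]
`print(a)` → prints [3, 3, 5, 486]
`print(b)` → prints [3, 3, 5]

Answer:
[3, 3, 5, 486]
[3, 3, 5]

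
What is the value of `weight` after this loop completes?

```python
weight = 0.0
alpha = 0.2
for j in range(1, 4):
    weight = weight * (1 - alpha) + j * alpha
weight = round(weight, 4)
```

Moving average with lr=0.2
`weight` takes the values: 0.0 → 0.2 → 0.56 → 1.048

Answer: 1.048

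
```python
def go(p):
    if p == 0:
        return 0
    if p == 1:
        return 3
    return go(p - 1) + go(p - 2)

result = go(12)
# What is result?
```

Build up from base cases: go(0)=0, go(1)=3, go(2)=3, go(3)=6, go(4)=9, go(5)=15, go(6)=24, ..., go(12)=432

Answer: 432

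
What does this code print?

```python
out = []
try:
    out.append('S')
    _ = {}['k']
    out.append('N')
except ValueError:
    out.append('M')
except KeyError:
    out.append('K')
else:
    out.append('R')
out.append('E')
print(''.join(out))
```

Execution trace: 'S' (try body) → 'K' (except KeyError) → 'E' (after the try/except). Output: SKE

Answer: SKE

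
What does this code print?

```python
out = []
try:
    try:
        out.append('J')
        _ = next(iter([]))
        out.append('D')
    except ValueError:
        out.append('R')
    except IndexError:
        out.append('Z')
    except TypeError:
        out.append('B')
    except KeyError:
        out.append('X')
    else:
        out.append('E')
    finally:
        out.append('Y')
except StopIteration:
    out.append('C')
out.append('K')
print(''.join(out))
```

Execution trace: 'J' (try body) → 'Y' (finally) → 'C' (outer except StopIteration) → 'K' (after the try/except). Output: JYCK

Answer: JYCK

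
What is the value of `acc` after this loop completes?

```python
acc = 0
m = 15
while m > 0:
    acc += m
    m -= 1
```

Sum 15 down to 1
`acc` takes the values: 0 → 15 → 29 → 42 → 54 → 65 → 75 → 84 → 92 → 99 → 105 → 110 → 114 → 117 → 119 → 120

Answer: 120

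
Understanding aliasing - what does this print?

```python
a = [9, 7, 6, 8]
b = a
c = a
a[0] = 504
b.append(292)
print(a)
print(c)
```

Key concept: multiple aliases.
Step by step:
`a = [9, 7, 6, 8]` → a = [9, 7, 6, 8]
`b = a` → b = [9, 7, 6, 8] (same object as a)
`c = a` → c = [9, 7, 6, 8] (same object as a, b)
`a[0] = 504` → a = [504, 7, 6, 8] (same object as b, c); b = [504, 7, 6, 8] (same object as a, c); c = [504, 7, 6, 8] (same object as a, b)
`b.append(292)` → a = [504, 7, 6, 8, 292] (same object as b, c); b = [504, 7, 6, 8, 292] (same object as a, c); c = [504, 7, 6, 8, 292] (same object as a, b)
`print(a)` → prints [504, 7, 6, 8, 292]
`print(c)` → prints [504, 7, 6, 8, 292]

Answer:
[504, 7, 6, 8, 292]
[504, 7, 6, 8, 292]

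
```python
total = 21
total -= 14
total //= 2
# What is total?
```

Trace:
`total = 21` → total = 21
`total -= 14` → total = 7
`total //= 2` → total = 3
So total = 3

Answer: 3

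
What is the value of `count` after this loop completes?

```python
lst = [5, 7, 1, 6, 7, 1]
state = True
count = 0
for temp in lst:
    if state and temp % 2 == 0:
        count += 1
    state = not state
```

Count even values at even positions
`count` takes the values: 0

Answer: 0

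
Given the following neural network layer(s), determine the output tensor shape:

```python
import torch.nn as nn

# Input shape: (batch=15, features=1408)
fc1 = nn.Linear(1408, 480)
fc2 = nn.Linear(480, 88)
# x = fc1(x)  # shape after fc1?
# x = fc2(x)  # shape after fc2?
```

Input: (15, 1408) -> after fc1: (15, 480) -> Output: (15, 88)

Answer: (15, 88)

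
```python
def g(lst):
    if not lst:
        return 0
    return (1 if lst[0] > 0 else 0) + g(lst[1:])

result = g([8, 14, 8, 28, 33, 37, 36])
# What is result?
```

Count of positive elements in [8, 14, 8, 28, 33, 37, 36] = 7

Answer: 7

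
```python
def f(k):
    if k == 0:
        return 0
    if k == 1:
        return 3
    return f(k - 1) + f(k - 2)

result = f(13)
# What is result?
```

Build up from base cases: f(0)=0, f(1)=3, f(2)=3, f(3)=6, f(4)=9, f(5)=15, f(6)=24, ..., f(13)=699

Answer: 699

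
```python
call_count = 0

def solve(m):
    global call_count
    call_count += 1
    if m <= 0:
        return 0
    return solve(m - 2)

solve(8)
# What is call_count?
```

Linear recursion stepping by 2: 5 calls from m=8 down to ≤0.

Answer: 5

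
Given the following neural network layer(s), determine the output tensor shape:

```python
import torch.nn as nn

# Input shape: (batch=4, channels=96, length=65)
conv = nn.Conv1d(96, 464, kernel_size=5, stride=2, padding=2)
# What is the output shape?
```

Input: (4, 96, 65) -> Output: (4, 464, 33)

Answer: (4, 464, 33)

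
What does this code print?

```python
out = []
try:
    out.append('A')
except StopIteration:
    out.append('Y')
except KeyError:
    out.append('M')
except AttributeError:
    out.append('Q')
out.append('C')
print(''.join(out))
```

Execution trace: 'A' (try body, no exception) → 'C' (after the try/except). Output: AC

Answer: AC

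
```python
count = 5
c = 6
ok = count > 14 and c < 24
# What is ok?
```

Trace:
`count = 5` → count = 5
`c = 6` → c = 6
`ok = count > 14 and c < 24` → ok = False
So ok = False

Answer: False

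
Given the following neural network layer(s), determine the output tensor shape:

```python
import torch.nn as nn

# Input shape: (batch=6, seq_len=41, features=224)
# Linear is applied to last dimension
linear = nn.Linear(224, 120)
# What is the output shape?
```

Input: (6, 41, 224) -> Output: (6, 41, 120)

Answer: (6, 41, 120)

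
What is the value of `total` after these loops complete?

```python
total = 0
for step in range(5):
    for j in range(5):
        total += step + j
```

Sum of all step+j for step,j in 5x5
`total` takes the values: 0 → 1 → 3 → 6 → 10 → 11 → 13 → 16 → 20 → 25 → 27 → 30 → 34 → 39 → 45 → 48 → 52 → 57 → 63 → 70 → 74 → 79 → 85 → 92 → 100

Answer: 100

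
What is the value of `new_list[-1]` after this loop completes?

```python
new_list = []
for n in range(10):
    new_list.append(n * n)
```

Last element of squares 0 to 9
`new_list` takes the values: [] → [0] → [0, 1] → [0, 1, 4] → [0, 1, 4, 9] → [0, 1, 4, 9, 16] → [0, 1, 4, 9, 16, 25] → [0, 1, 4, 9, 16, 25, 36] → [0, 1, 4, 9, 16, 25, 36, 49] → [0, 1, 4, 9, 16, 25, 36, 49, 64] → [0, 1, 4, 9, 16, 25, 36, 49, 64, 81]
So `new_list[-1]` = 81

Answer: 81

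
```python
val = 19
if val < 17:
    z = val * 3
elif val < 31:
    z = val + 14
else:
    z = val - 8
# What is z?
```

Trace:
`val = 19` → val = 19
`if val < 17: ...` → val < 17 is False, val < 31 is True → z = 33
So z = 33

Answer: 33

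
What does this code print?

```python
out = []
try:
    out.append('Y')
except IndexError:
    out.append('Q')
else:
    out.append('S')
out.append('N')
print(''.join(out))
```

Execution trace: 'Y' (try body, no exception) → 'S' (else) → 'N' (after the try/except). Output: YSN

Answer: YSN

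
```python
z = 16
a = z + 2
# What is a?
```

Trace:
`z = 16` → z = 16
`a = z + 2` → a = 18
So a = 18

Answer: 18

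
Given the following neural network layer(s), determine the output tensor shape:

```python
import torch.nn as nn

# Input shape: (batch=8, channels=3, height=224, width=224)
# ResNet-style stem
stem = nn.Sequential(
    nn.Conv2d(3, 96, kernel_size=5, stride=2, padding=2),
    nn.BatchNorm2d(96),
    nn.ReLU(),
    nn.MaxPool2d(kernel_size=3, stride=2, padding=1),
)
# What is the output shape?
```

Input: (8, 3, 224, 224) -> after Conv2d 5x5 stride=2: (8, 96, 112, 112) -> Output: (8, 96, 56, 56)

Answer: (8, 96, 56, 56)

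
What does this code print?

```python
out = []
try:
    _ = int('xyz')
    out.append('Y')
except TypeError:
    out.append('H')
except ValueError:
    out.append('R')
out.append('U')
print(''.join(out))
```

Execution trace: 'R' (except ValueError) → 'U' (after the try/except). Output: RU

Answer: RU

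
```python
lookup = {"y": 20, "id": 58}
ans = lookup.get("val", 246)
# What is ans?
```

Trace:
`lookup = {"y": 20, "id": 58}` → lookup = {'y': 20, 'id': 58}
`ans = lookup.get("val", 246)` → ans = 246
So ans = 246

Answer: 246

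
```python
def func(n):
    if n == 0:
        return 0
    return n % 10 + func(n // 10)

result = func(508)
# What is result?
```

Sum of digits of 508: 8 + 0 + 5 = 13

Answer: 13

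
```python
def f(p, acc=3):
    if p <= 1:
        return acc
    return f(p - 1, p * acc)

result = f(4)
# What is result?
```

Accumulator trace (n, acc): (4, 3) -> (3, 12) -> (2, 36) -> (1, 72) -> return 72

Answer: 72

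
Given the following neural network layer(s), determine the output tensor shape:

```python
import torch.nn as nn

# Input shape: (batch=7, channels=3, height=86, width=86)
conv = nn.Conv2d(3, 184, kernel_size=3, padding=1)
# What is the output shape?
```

Input: (7, 3, 86, 86) -> Output: (7, 184, 86, 86)

Answer: (7, 184, 86, 86)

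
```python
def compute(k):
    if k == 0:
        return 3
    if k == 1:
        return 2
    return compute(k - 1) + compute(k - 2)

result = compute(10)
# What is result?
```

Build up from base cases: compute(0)=3, compute(1)=2, compute(2)=5, compute(3)=7, compute(4)=12, compute(5)=19, compute(6)=31, ..., compute(10)=212

Answer: 212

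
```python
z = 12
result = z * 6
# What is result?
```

Trace:
`z = 12` → z = 12
`result = z * 6` → result = 72
So result = 72

Answer: 72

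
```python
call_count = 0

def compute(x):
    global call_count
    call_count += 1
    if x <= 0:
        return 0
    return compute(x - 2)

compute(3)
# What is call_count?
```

Linear recursion stepping by 2: 3 calls from x=3 down to ≤0.

Answer: 3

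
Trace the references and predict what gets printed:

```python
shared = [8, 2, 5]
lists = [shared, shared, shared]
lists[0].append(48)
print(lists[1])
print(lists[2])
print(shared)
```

Key concept: list of same reference.
Step by step:
`shared = [8, 2, 5]` → shared = [8, 2, 5]
`lists = [shared, shared, shared]` → lists = [[8, 2, 5], [8, 2, 5], [8, 2, 5]]
`lists[0].append(48)` → shared = [8, 2, 5, 48]; lists = [[8, 2, 5, 48], [8, 2, 5, 48], [8, 2, 5, 48]]
`print(lists[1])` → prints [8, 2, 5, 48]
`print(lists[2])` → prints [8, 2, 5, 48]
`print(shared)` → prints [8, 2, 5, 48]

Answer:
[8, 2, 5, 48]
[8, 2, 5, 48]
[8, 2, 5, 48]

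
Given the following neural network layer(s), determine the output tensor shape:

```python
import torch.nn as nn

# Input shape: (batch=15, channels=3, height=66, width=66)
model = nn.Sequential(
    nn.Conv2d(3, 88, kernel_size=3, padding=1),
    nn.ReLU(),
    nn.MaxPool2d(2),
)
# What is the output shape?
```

Input: (15, 3, 66, 66) -> after Conv2d: (15, 88, 66, 66) -> after ReLU: (15, 88, 66, 66) -> Output: (15, 88, 33, 33)

Answer: (15, 88, 33, 33)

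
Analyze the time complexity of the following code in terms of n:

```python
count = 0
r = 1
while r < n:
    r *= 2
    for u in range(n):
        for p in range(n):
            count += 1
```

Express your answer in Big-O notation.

Each loop level contributes: log n × n × n. Multiplying the contributions gives O(n^2 log n).

Answer: O(n^2 log n)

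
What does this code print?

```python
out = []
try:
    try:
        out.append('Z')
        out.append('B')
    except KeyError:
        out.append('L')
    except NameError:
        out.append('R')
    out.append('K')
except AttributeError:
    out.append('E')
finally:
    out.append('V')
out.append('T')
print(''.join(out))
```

Execution trace: 'Z' (inner try body) → 'B' (inner try body, no exception) → 'K' (try body, no exception) → 'V' (finally) → 'T' (after the try/except). Output: ZBKVT

Answer: ZBKVT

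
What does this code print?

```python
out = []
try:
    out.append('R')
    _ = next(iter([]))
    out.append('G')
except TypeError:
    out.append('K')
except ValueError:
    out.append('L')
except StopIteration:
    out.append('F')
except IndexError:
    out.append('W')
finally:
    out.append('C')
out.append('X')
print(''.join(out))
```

Execution trace: 'R' (try body) → 'F' (except StopIteration) → 'C' (finally) → 'X' (after the try/except). Output: RFCX

Answer: RFCX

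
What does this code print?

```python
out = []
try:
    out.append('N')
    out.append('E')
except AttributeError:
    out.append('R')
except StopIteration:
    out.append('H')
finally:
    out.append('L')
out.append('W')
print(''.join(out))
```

Execution trace: 'N' (try body) → 'E' (try body, no exception) → 'L' (finally) → 'W' (after the try/except). Output: NELW

Answer: NELW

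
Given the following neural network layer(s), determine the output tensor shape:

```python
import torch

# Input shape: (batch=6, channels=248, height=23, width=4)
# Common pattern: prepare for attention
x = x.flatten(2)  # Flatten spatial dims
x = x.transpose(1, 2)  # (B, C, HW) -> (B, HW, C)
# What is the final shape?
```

Input: (6, 248, 23, 4) -> after flatten(2): (6, 248, 92) -> Output: (6, 92, 248)

Answer: (6, 92, 248)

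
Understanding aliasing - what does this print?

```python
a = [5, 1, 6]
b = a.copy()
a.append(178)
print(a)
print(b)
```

Key concept: list.copy() creates independent copy.
Step by step:
`a = [5, 1, 6]` → a = [5, 1, 6]
`b = a.copy()` → b = [5, 1, 6]
`a.append(178)` → a = [5, 1, 6, 178]
`print(a)` → prints [5, 1, 6, 178]
`print(b)` → prints [5, 1, 6]

Answer:
[5, 1, 6, 178]
[5, 1, 6]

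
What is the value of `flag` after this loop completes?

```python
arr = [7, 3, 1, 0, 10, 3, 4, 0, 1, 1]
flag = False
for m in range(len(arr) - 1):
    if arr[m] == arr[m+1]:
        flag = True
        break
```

Check consecutive duplicates in [7, 3, 1, 0, 10, 3, 4, 0, 1, 1]
`flag` takes the values: False → True

Answer: True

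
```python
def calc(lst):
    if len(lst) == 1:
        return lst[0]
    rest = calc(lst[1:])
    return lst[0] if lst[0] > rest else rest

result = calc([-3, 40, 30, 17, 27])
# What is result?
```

Recursive max over [-3, 40, 30, 17, 27] = 40

Answer: 40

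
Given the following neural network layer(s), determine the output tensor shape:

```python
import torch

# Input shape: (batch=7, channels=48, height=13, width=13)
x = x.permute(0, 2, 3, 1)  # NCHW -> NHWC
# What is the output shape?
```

Input: (7, 48, 13, 13) -> Output: (7, 13, 13, 48)

Answer: (7, 13, 13, 48)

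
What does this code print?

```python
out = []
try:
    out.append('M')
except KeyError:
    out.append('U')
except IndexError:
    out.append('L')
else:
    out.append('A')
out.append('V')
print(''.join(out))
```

Execution trace: 'M' (try body, no exception) → 'A' (else) → 'V' (after the try/except). Output: MAV

Answer: MAV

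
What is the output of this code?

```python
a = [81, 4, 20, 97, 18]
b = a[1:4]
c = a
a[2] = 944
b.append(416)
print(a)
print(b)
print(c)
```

Key concept: slice vs alias.
Step by step:
`a = [81, 4, 20, 97, 18]` → a = [81, 4, 20, 97, 18]
`b = a[1:4]` → b = [4, 20, 97]
`c = a` → c = [81, 4, 20, 97, 18] (same object as a)
`a[2] = 944` → a = [81, 4, 944, 97, 18] (same object as c); c = [81, 4, 944, 97, 18] (same object as a)
`b.append(416)` → b = [4, 20, 97, 416]
`print(a)` → prints [81, 4, 944, 97, 18]
`print(b)` → prints [4, 20, 97, 416]
`print(c)` → prints [81, 4, 944, 97, 18]

Answer:
[81, 4, 944, 97, 18]
[4, 20, 97, 416]
[81, 4, 944, 97, 18]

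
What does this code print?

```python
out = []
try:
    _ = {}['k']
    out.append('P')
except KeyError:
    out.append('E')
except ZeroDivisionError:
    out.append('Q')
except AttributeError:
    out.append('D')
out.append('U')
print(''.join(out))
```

Execution trace: 'E' (except KeyError) → 'U' (after the try/except). Output: EU

Answer: EU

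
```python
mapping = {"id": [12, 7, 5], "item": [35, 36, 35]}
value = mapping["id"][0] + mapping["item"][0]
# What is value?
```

Trace:
`mapping = {"id": [12, 7, 5], "item": [35, 36, 35]}` → mapping = {'id': [12, 7, 5], 'item': [35, 36, 35]}
`value = mapping["id"][0] + mapping["item"][0]` → value = 47
So value = 47

Answer: 47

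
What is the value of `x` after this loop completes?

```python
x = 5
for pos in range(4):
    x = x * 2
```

Multiply by 2, 4 times: 5 * 2^4 = 80
`x` takes the values: 5 → 10 → 20 → 40 → 80

Answer: 80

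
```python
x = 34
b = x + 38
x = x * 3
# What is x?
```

Trace:
`x = 34` → x = 34
`b = x + 38` → b = 72
`x = x * 3` → x = 102
So x = 102

Answer: 102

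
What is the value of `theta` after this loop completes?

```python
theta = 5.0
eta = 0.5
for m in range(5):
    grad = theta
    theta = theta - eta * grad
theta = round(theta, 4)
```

Gradient descent: w = 5.0 * (1 - 0.5)^5
`theta` takes the values: 5.0 → 2.5 → 1.25 → 0.625 → 0.3125 → 0.15625 → 0.1562

Answer: 0.1562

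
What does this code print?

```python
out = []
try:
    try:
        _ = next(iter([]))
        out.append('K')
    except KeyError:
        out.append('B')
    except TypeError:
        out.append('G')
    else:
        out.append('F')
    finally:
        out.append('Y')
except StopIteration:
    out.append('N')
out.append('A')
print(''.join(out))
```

Execution trace: 'Y' (finally) → 'N' (outer except StopIteration) → 'A' (after the try/except). Output: YNA

Answer: YNA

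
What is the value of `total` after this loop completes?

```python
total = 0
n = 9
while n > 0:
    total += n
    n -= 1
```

Sum 9 down to 1
`total` takes the values: 0 → 9 → 17 → 24 → 30 → 35 → 39 → 42 → 44 → 45

Answer: 45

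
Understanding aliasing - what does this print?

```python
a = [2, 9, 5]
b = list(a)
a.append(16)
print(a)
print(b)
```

Key concept: list() constructor creates copy.
Step by step:
`a = [2, 9, 5]` → a = [2, 9, 5]
`b = list(a)` → b = [2, 9, 5]
`a.append(16)` → a = [2, 9, 5, 16]
`print(a)` → prints [2, 9, 5, 16]
`print(b)` → prints [2, 9, 5]

Answer:
[2, 9, 5, 16]
[2, 9, 5]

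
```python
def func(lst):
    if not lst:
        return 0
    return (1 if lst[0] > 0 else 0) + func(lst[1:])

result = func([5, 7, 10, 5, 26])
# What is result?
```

Count of positive elements in [5, 7, 10, 5, 26] = 5

Answer: 5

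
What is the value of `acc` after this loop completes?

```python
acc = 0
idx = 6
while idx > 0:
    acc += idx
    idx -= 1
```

Sum 6 down to 1
`acc` takes the values: 0 → 6 → 11 → 15 → 18 → 20 → 21

Answer: 21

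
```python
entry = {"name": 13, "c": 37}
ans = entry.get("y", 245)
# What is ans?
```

Trace:
`entry = {"name": 13, "c": 37}` → entry = {'name': 13, 'c': 37}
`ans = entry.get("y", 245)` → ans = 245
So ans = 245

Answer: 245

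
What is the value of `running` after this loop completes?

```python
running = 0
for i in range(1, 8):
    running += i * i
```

Sum of squares 1² to 7² = 140
`running` takes the values: 0 → 1 → 5 → 14 → 30 → 55 → 91 → 140

Answer: 140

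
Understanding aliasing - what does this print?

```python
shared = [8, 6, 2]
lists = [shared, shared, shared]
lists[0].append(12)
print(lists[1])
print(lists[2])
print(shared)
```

Key concept: list of same reference.
Step by step:
`shared = [8, 6, 2]` → shared = [8, 6, 2]
`lists = [shared, shared, shared]` → lists = [[8, 6, 2], [8, 6, 2], [8, 6, 2]]
`lists[0].append(12)` → shared = [8, 6, 2, 12]; lists = [[8, 6, 2, 12], [8, 6, 2, 12], [8, 6, 2, 12]]
`print(lists[1])` → prints [8, 6, 2, 12]
`print(lists[2])` → prints [8, 6, 2, 12]
`print(shared)` → prints [8, 6, 2, 12]

Answer:
[8, 6, 2, 12]
[8, 6, 2, 12]
[8, 6, 2, 12]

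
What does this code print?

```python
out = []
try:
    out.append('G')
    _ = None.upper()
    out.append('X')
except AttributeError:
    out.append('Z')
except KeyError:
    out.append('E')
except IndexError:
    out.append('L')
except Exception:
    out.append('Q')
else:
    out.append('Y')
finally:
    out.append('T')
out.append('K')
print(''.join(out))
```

Execution trace: 'G' (try body) → 'Z' (except AttributeError) → 'T' (finally) → 'K' (after the try/except). Output: GZTK

Answer: GZTK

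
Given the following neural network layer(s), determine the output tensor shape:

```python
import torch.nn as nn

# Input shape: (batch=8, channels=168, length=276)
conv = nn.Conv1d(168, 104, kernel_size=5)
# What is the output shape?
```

Input: (8, 168, 276) -> Output: (8, 104, 272)

Answer: (8, 104, 272)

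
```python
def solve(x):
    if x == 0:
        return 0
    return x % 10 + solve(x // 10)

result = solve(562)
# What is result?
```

Sum of digits of 562: 2 + 6 + 5 = 13

Answer: 13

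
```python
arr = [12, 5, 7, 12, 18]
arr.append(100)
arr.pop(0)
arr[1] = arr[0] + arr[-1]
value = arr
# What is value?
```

Trace:
`arr = [12, 5, 7, 12, 18]` → arr = [12, 5, 7, 12, 18]
`arr.append(100)` → arr = [12, 5, 7, 12, 18, 100]
`arr.pop(0)` → arr = [5, 7, 12, 18, 100]
`arr[1] = arr[0] + arr[-1]` → arr = [5, 105, 12, 18, 100]
`value = arr` → value = [5, 105, 12, 18, 100]
So value = [5, 105, 12, 18, 100]

Answer: [5, 105, 12, 18, 100]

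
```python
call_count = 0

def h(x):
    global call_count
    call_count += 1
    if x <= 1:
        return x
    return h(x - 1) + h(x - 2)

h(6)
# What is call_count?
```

Calls(x) = 1 + Calls(x-1) + Calls(x-2); Calls(0)=Calls(1)=1. For x=6 this gives 25.

Answer: 25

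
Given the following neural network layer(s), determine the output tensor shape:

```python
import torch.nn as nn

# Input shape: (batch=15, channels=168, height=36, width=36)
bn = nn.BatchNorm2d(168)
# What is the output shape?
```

Input: (15, 168, 36, 36) -> Output: (15, 168, 36, 36)

Answer: (15, 168, 36, 36)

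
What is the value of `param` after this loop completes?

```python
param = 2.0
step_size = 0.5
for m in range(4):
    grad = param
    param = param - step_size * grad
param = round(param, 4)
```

Gradient descent: w = 2.0 * (1 - 0.5)^4
`param` takes the values: 2.0 → 1.0 → 0.5 → 0.25 → 0.125

Answer: 0.125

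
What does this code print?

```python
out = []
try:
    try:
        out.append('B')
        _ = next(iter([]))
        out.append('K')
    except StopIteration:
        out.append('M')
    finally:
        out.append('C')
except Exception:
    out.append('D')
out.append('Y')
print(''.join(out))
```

Execution trace: 'B' (inner try body) → 'M' (inner except StopIteration) → 'C' (inner finally) → 'Y' (after the try/except). Output: BMCY

Answer: BMCY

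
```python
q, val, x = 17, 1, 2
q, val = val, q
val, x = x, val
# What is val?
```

Trace:
`q, val, x = 17, 1, 2` → q = 17; val = 1; x = 2
`q, val = val, q` → q = 1; val = 17
`val, x = x, val` → val = 2; x = 17
So val = 2

Answer: 2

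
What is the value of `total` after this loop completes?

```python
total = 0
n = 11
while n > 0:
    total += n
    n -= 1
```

Sum 11 down to 1
`total` takes the values: 0 → 11 → 21 → 30 → 38 → 45 → 51 → 56 → 60 → 63 → 65 → 66

Answer: 66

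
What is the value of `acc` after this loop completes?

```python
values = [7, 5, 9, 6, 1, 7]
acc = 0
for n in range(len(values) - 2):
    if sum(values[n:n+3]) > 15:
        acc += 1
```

Count windows with sum > 15
`acc` takes the values: 0 → 1 → 2 → 3

Answer: 3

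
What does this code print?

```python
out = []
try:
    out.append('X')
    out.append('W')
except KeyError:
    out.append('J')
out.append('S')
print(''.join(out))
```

Execution trace: 'X' (try body) → 'W' (try body, no exception) → 'S' (after the try/except). Output: XWS

Answer: XWS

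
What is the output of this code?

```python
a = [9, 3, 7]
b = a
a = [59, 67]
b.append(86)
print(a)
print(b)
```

Key concept: rebinding vs mutation: a is rebound to a new list, b still points at the original.
Step by step:
`a = [9, 3, 7]` → a = [9, 3, 7]
`b = a` → b = [9, 3, 7] (same object as a)
`a = [59, 67]` → a = [59, 67]
`b.append(86)` → b = [9, 3, 7, 86]
`print(a)` → prints [59, 67]
`print(b)` → prints [9, 3, 7, 86]

Answer:
[59, 67]
[9, 3, 7, 86]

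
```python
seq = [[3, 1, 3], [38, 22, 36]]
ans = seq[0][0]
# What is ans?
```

Trace:
`seq = [[3, 1, 3], [38, 22, 36]]` → seq = [[3, 1, 3], [38, 22, 36]]
`ans = seq[0][0]` → ans = 3
So ans = 3

Answer: 3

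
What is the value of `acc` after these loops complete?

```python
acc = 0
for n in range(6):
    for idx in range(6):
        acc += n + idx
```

Sum of all n+idx for n,idx in 6x6
`acc` takes the values: 0 → 1 → 3 → 6 → 10 → 15 → 16 → 18 → 21 → 25 → 30 → 36 → 38 → 41 → 45 → 50 → 56 → 63 → 66 → 70 → 75 → 81 → 88 → 96 → 100 → 105 → 111 → 118 → 126 → 135 → 140 → 146 → 153 → 161 → 170 → 180

Answer: 180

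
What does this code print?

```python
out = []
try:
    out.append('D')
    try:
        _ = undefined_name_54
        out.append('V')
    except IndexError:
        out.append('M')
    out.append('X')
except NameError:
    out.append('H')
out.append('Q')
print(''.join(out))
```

Execution trace: 'D' (try body) → 'H' (except NameError) → 'Q' (after the try/except). Output: DHQ

Answer: DHQ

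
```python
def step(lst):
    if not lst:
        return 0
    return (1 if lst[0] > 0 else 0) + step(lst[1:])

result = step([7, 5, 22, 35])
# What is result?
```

Count of positive elements in [7, 5, 22, 35] = 4

Answer: 4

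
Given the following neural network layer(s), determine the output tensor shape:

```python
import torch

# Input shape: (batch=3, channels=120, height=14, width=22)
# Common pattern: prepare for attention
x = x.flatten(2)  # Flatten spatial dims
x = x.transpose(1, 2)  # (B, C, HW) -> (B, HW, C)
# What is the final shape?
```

Input: (3, 120, 14, 22) -> after flatten(2): (3, 120, 308) -> Output: (3, 308, 120)

Answer: (3, 308, 120)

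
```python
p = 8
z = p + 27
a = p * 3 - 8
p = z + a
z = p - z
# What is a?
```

Trace:
`p = 8` → p = 8
`z = p + 27` → z = 35
`a = p * 3 - 8` → a = 16
`p = z + a` → p = 51
`z = p - z` → z = 16
So a = 16

Answer: 16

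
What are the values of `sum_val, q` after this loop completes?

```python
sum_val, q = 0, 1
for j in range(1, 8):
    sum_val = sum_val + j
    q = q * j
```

Sum and factorial of 1 to 7
`sum_val, q` takes the values: (0, 1) → (1, 1) → (3, 1) → (3, 2) → (6, 2) → (6, 6) → (10, 6) → (10, 24) → (15, 24) → (15, 120) → (21, 120) → (21, 720) → (28, 720) → (28, 5040)

Answer: 28, 5040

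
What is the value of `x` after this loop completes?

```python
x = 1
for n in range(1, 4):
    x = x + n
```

Start at 1, add 1 through 3
`x` takes the values: 1 → 2 → 4 → 7

Answer: 7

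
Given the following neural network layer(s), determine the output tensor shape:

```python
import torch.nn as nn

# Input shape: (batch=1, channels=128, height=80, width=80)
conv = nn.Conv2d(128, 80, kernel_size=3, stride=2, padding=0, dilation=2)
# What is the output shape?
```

Input: (1, 128, 80, 80) -> Output: (1, 80, 38, 38)

Answer: (1, 80, 38, 38)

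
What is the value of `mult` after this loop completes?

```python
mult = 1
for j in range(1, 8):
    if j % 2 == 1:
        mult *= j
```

Product of odd numbers 1 to 7
`mult` takes the values: 1 → 3 → 15 → 105

Answer: 105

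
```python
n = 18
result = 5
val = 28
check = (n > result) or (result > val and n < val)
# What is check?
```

Trace:
`n = 18` → n = 18
`result = 5` → result = 5
`val = 28` → val = 28
`check = (n > result) or (result > val and n < val)` → check = True
So check = True

Answer: True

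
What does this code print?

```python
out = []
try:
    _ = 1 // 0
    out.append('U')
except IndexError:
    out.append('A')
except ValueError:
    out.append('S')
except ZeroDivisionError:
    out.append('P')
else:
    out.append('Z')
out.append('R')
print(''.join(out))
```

Execution trace: 'P' (except ZeroDivisionError) → 'R' (after the try/except). Output: PR

Answer: PR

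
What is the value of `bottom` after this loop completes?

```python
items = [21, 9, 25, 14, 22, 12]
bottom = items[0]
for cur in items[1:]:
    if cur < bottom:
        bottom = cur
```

Minimum of [21, 9, 25, 14, 22, 12]
`bottom` takes the values: 21 → 9

Answer: 9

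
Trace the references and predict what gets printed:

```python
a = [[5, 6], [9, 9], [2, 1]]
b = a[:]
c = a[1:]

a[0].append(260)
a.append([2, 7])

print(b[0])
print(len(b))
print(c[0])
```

Key concept: slice with nested mutation.
Step by step:
`a = [[5, 6], [9, 9], [2, 1]]` → a = [[5, 6], [9, 9], [2, 1]]
`b = a[:]` → b = [[5, 6], [9, 9], [2, 1]]
`c = a[1:]` → c = [[9, 9], [2, 1]]
`a[0].append(260)` → a = [[5, 6, 260], [9, 9], [2, 1]]; b = [[5, 6, 260], [9, 9], [2, 1]]
`a.append([2, 7])` → a = [[5, 6, 260], [9, 9], [2, 1], [2, 7]]
`print(b[0])` → prints [5, 6, 260]
`print(len(b))` → prints 3
`print(c[0])` → prints [9, 9]

Answer:
[5, 6, 260]
3
[9, 9]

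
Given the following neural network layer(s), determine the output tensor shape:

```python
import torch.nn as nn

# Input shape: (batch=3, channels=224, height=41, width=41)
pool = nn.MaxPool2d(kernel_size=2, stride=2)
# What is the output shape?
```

Input: (3, 224, 41, 41) -> Output: (3, 224, 20, 20)

Answer: (3, 224, 20, 20)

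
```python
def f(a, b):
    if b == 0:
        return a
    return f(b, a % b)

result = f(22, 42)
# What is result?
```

f(22, 42) -> f(42, 22) -> f(22, 20) -> f(20, 2) -> f(2, 0) -> 2

Answer: 2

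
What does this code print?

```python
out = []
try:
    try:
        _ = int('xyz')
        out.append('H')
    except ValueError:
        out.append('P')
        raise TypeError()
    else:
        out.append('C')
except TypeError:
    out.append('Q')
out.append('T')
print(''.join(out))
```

Execution trace: 'P' (inner except ValueError) → 'Q' (outer except TypeError) → 'T' (after the try/except). Output: PQT

Answer: PQT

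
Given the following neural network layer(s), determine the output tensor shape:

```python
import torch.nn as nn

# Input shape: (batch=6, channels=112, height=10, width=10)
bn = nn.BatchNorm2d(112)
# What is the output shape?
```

Input: (6, 112, 10, 10) -> Output: (6, 112, 10, 10)

Answer: (6, 112, 10, 10)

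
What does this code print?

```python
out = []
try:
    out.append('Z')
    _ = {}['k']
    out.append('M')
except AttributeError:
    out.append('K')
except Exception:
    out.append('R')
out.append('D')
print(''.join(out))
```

Execution trace: 'Z' (try body) → 'R' (except Exception) → 'D' (after the try/except). Output: ZRD

Answer: ZRD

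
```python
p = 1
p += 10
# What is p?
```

Trace:
`p = 1` → p = 1
`p += 10` → p = 11
So p = 11

Answer: 11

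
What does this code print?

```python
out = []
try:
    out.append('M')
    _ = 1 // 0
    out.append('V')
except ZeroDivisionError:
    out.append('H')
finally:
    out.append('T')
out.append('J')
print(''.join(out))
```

Execution trace: 'M' (try body) → 'H' (except ZeroDivisionError) → 'T' (finally) → 'J' (after the try/except). Output: MHTJ

Answer: MHTJ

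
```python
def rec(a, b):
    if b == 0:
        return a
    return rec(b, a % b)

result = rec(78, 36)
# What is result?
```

rec(78, 36) -> rec(36, 6) -> rec(6, 0) -> 6

Answer: 6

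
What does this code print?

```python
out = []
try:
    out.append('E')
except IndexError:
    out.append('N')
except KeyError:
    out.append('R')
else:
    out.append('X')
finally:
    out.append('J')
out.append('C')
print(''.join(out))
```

Execution trace: 'E' (try body, no exception) → 'X' (else) → 'J' (finally) → 'C' (after the try/except). Output: EXJC

Answer: EXJC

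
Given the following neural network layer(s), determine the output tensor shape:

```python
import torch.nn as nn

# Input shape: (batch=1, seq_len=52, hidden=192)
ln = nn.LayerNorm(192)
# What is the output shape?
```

Input: (1, 52, 192) -> Output: (1, 52, 192)

Answer: (1, 52, 192)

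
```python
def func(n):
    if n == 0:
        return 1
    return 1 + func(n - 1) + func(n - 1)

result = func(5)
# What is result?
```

func(n) = 1 + 2·func(n-1), func(0)=1. Closed form: (1+1)·2^5 - 1 = 63.

Answer: 63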